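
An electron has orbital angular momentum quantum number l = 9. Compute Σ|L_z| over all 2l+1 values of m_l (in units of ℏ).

The allowed m_l values are -9, -8, -7, -6, -5, -4, -3, -2, -1, 0, 1, 2, 3, 4, 5, 6, 7, 8, 9.
Σ|m_l| = l(l+1) = 90.

Σ|L_z| = 90 ℏ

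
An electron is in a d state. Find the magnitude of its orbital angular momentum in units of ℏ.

The letter d corresponds to l = 2.
|L| = ℏ√(l(l+1)) = ℏ√(2·3) = √6 ℏ

|L| = √6 ℏ ≈ 2.449ℏ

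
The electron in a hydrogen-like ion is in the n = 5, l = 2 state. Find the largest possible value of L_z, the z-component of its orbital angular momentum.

L_z = m_l ℏ with m_l ∈ {−2, …, 2}; the maximum is m_l = 2.

L_z,max = 2ℏ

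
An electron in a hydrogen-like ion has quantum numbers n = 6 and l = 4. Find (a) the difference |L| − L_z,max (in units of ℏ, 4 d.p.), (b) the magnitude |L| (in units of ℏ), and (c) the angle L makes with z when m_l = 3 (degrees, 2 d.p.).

|L|−L_z,max ≈ 0.4721ℏ; |L| = 2√5 ℏ ≈ 4.472ℏ; θ(m_l=3) ≈ 47.87°

|L| − L_z,max = (2√5 − 4)ℏ ≈ 0.4721ℏ.
|L| = ℏ√(4·5) = 2√5 ℏ ≈ 4.472ℏ.
For m_l = 3: cos θ = 3/√20, θ ≈ 47.87°.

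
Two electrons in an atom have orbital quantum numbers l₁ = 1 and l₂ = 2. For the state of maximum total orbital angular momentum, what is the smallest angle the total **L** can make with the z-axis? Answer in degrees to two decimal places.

Angular momentum addition gives L = |l₁ − l₂|, …, l₁ + l₂.
So L can be 1, 2, 3.
The maximum is L = 3, with |L_tot| = ℏ√(3·4) = 2√3 ℏ.
The minimum angle with z is arccos(3/√12) ≈ 30.00°.

θ_min ≈ 30.00°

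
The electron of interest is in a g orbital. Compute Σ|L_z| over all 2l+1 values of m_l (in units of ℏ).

A g state has l = 4.
m_l ∈ {-4, -3, -2, -1, 0, 1, 2, 3, 4}.
Σ|m_l| = l(l+1) = 20.

Σ|L_z| = 20 ℏ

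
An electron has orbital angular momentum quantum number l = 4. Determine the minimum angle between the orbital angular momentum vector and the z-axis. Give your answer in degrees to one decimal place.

θ_min ≈ 26.6°

|L|² = l(l+1)ℏ² = 20ℏ², so |L| = 2√5 ℏ.
The smallest angle corresponds to the largest L_z, i.e. m_l = l = 4, giving L_z = 4ℏ.
cos θ_min = 4/√20, so θ_min ≈ 26.6°.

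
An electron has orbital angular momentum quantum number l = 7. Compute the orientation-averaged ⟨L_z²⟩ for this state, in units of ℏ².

m_l runs from −7 to 7, i.e. {-7, -6, -5, -4, -3, -2, -1, 0, 1, 2, 3, 4, 5, 6, 7}.
⟨L_z²⟩ = ℏ²·l(l+1)/3 = 18.67ℏ².

⟨L_z²⟩ = 18.67 ℏ²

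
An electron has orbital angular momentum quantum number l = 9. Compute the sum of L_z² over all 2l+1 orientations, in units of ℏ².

m_l runs from −9 to 9, i.e. {-9, -8, -7, -6, -5, -4, -3, -2, -1, 0, 1, 2, 3, 4, 5, 6, 7, 8, 9}.
Summing m² from −9 to 9: Σ m_l² = 570.

Σ(L_z)² = 570 ℏ²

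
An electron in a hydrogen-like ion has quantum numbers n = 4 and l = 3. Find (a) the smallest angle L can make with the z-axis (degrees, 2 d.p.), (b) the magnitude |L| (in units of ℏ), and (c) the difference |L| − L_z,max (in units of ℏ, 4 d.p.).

θ_min ≈ 30.00°; |L| = 2√3 ℏ ≈ 3.464ℏ; |L|−L_z,max ≈ 0.4641ℏ

cos θ_min = 3/√12, so θ_min ≈ 30.00°.
|L| = ℏ√(3·4) = 2√3 ℏ ≈ 3.464ℏ.
|L| − L_z,max = (2√3 − 3)ℏ ≈ 0.4641ℏ.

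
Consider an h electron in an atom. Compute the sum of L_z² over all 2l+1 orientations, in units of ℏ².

Σ(L_z)² = 110 ℏ²

H corresponds to l = 5.
m_l runs from −5 to 5, i.e. {-5, -4, -3, -2, -1, 0, 1, 2, 3, 4, 5}.
Σ m_l² = l(l+1)(2l+1)/3 = 5·6·11/3 = 110.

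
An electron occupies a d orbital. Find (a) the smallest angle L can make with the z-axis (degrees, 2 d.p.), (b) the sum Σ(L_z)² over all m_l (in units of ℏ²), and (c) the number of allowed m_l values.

For a d orbital, l = 2.
cos θ_min = 2/√6, so θ_min ≈ 35.26°.
Σ m_l² = 10, so Σ(L_z)² = 10 ℏ².
There are 2l+1 = 5 values of m_l.

θ_min ≈ 35.26°; Σ(L_z)² = 10 ℏ²; 5 values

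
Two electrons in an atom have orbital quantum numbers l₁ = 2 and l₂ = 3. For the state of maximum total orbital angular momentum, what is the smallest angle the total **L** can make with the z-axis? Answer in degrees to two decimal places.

L runs from |2 − 3| = 1 to 2 + 3 = 5.
L ∈ {1, 2, 3, 4, 5}.
The maximum is L = 5, with |L_tot| = ℏ√(5·6) = √30 ℏ.
The minimum angle with z is arccos(5/√30) ≈ 24.09°.

θ_min ≈ 24.09°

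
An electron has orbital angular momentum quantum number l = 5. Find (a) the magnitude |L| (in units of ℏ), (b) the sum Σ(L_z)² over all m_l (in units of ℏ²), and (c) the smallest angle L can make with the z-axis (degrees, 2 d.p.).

|L| = ℏ√(5·6) = √30 ℏ ≈ 5.477ℏ.
Σ m_l² = 110, so Σ(L_z)² = 110 ℏ².
cos θ_min = 5/√30, so θ_min ≈ 24.09°.

|L| = √30 ℏ ≈ 5.477ℏ; Σ(L_z)² = 110 ℏ²; θ_min ≈ 24.09°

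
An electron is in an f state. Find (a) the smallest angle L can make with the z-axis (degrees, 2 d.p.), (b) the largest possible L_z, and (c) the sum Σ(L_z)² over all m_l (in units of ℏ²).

An f state has l = 3.
cos θ_min = 3/√12, so θ_min ≈ 30.00°.
L_z,max = lℏ = 3ℏ.
Σ m_l² = 28, so Σ(L_z)² = 28 ℏ².

θ_min ≈ 30.00°; L_z,max = 3ℏ; Σ(L_z)² = 28 ℏ²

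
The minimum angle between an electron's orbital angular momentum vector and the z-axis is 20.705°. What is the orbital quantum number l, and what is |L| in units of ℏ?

l = 7, |L| = 2√14 ℏ ≈ 7.483ℏ

cos²θ_min = l/(l+1) = 0.8750.
Solving: l = 7.
Then |L| = ℏ√(7·8) = 2√14 ℏ.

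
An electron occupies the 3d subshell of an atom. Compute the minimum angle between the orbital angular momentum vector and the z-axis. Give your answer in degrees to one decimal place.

For 3d, l = 2.
|L| = √(l(l+1)) ℏ = √6 ℏ.
The smallest angle corresponds to the largest L_z, i.e. m_l = l = 2, giving L_z = 2ℏ.
cos θ_min = 2/√6, so θ_min ≈ 35.3°.

θ_min ≈ 35.3°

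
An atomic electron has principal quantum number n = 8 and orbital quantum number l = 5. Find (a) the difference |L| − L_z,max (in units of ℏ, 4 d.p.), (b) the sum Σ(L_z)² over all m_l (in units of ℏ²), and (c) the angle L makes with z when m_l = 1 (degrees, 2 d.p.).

|L|−L_z,max ≈ 0.4772ℏ; Σ(L_z)² = 110 ℏ²; θ(m_l=1) ≈ 79.48°

|L| − L_z,max = (√30 − 5)ℏ ≈ 0.4772ℏ.
Σ m_l² = 110, so Σ(L_z)² = 110 ℏ².
For m_l = 1: cos θ = 1/√30, θ ≈ 79.48°.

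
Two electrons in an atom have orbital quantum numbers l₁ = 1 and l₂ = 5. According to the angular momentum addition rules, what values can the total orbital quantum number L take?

Angular momentum addition gives L = |l₁ − l₂|, …, l₁ + l₂.
So L can be 4, 5, 6.

L = 4, 5, 6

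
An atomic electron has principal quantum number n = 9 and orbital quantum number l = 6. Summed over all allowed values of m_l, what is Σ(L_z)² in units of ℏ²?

m_l ∈ {-6, -5, -4, -3, -2, -1, 0, 1, 2, 3, 4, 5, 6}.
Σ m_l² = 2·(1 + 4 + 9 + 16 + 25 + 36) = 182.

Σ(L_z)² = 182 ℏ²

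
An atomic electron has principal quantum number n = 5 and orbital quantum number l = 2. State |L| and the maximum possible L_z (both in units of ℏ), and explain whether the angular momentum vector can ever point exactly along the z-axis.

No: L_z,max = 2ℏ < |L| = √6 ℏ ≈ 2.449ℏ

|L| = √6 ℏ ≈ 2.4495ℏ, while L_z,max = lℏ = 2ℏ.
Since |L| > L_z,max, the vector can never point exactly along z; the closest it comes is θ_min = arccos(2/√6) ≈ 35.3°.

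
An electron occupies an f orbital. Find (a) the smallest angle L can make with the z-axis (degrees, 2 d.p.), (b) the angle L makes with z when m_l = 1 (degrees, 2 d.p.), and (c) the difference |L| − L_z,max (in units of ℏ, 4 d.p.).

For an f orbital, l = 3.
cos θ_min = 3/√12, so θ_min ≈ 30.00°.
For m_l = 1: cos θ = 1/√12, θ ≈ 73.22°.
|L| − L_z,max = (2√3 − 3)ℏ ≈ 0.4641ℏ.

θ_min ≈ 30.00°; θ(m_l=1) ≈ 73.22°; |L|−L_z,max ≈ 0.4641ℏ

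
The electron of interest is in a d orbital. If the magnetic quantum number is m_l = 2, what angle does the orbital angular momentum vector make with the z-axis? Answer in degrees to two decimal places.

θ ≈ 35.26°

A d state has l = 2.
|L| = √(l(l+1)) ℏ = √6 ℏ.
L_z = m_l ℏ = 2ℏ.
cos θ = L_z/|L| = 2/√6, so θ ≈ 35.26°.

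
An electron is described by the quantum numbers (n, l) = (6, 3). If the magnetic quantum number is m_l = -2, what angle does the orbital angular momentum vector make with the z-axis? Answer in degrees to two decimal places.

θ ≈ 125.26°

|L| = √(l(l+1)) ℏ = 2√3 ℏ.
L_z = m_l ℏ = −2ℏ.
cos θ = L_z/|L| = -2/√12, so θ ≈ 125.26°.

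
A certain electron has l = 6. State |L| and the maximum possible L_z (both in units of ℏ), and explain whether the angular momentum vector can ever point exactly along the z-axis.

No: L_z,max = 6ℏ < |L| = √42 ℏ ≈ 6.481ℏ

|L| = √42 ℏ ≈ 6.4807ℏ, while L_z,max = lℏ = 6ℏ.
Since |L| > L_z,max, the vector can never point exactly along z; the closest it comes is θ_min = arccos(6/√42) ≈ 22.2°.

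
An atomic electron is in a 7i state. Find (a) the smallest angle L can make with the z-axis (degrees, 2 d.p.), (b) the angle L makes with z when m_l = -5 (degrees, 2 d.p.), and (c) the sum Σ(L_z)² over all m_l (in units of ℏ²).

θ_min ≈ 22.21°; θ(m_l=-5) ≈ 140.49°; Σ(L_z)² = 182 ℏ²

For 7i, l = 6.
cos θ_min = 6/√42, so θ_min ≈ 22.21°.
For m_l = -5: cos θ = -5/√42, θ ≈ 140.49°.
Σ m_l² = 182, so Σ(L_z)² = 182 ℏ².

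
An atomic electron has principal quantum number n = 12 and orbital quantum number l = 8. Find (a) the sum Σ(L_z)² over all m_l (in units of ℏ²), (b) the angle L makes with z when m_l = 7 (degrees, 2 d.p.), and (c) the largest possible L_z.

Σ(L_z)² = 408 ℏ²; θ(m_l=7) ≈ 34.42°; L_z,max = 8ℏ

Σ m_l² = 408, so Σ(L_z)² = 408 ℏ².
For m_l = 7: cos θ = 7/√72, θ ≈ 34.42°.
L_z,max = lℏ = 8ℏ.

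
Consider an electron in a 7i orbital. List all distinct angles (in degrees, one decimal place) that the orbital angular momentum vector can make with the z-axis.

θ ∈ {22.2°, 39.5°, 51.9°, 62.4°, 72.0°, 81.1°, 90.0°, 98.9°, 108.0°, 117.6°, 128.1°, 140.5°, 157.8°}

For 7i, l = 6.
|L|² = l(l+1)ℏ² = 42ℏ², so |L| = √42 ℏ.
cos θ = m_l/√42 for each m_l ∈ {-6, -5, -4, -3, -2, -1, 0, 1, 2, 3, 4, 5, 6}.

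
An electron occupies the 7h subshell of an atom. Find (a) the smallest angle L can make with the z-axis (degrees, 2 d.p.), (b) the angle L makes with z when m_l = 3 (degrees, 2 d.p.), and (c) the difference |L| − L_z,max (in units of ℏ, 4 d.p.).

θ_min ≈ 24.09°; θ(m_l=3) ≈ 56.79°; |L|−L_z,max ≈ 0.4772ℏ

7h means n = 7, l = 5.
cos θ_min = 5/√30, so θ_min ≈ 24.09°.
For m_l = 3: cos θ = 3/√30, θ ≈ 56.79°.
|L| − L_z,max = (√30 − 5)ℏ ≈ 0.4772ℏ.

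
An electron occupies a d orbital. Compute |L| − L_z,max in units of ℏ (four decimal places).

The letter d corresponds to l = 2.
|L| = √6 ℏ ≈ 2.4495ℏ, while L_z,max = lℏ = 2ℏ.
The difference is (√6 − 2)ℏ ≈ 0.4495ℏ.

|L| − L_z,max ≈ 0.4495ℏ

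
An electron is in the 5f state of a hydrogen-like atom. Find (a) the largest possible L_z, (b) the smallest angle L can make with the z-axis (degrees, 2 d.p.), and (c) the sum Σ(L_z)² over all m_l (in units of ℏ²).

5f means n = 5, l = 3.
L_z,max = lℏ = 3ℏ.
cos θ_min = 3/√12, so θ_min ≈ 30.00°.
Σ m_l² = 28, so Σ(L_z)² = 28 ℏ².

L_z,max = 3ℏ; θ_min ≈ 30.00°; Σ(L_z)² = 28 ℏ²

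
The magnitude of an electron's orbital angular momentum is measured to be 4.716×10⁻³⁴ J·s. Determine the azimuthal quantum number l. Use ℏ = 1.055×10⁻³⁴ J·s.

l = 4

In units of ℏ, |L| ≈ 4.470.
(|L|/ℏ)² = l(l+1) ≈ 19.98 ⇒ l = 4.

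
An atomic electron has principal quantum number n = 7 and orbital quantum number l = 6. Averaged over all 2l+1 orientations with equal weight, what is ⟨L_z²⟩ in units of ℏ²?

⟨L_z²⟩ = 14 ℏ²

m_l ∈ {-6, -5, -4, -3, -2, -1, 0, 1, 2, 3, 4, 5, 6}.
⟨L_z²⟩ = ℏ²·l(l+1)/3 = 14ℏ².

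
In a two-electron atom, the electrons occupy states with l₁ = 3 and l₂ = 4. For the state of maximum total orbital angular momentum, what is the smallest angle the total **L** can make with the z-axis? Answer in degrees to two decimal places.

The total orbital quantum number L ranges from |l₁ − l₂| to l₁ + l₂ in integer steps.
L ∈ {1, 2, 3, 4, 5, 6, 7}.
The maximum is L = 7, with |L_tot| = ℏ√(7·8) = 2√14 ℏ.
The minimum angle with z is arccos(7/√56) ≈ 20.70°.

θ_min ≈ 20.70°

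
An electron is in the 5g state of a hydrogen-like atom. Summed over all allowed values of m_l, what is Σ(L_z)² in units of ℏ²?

The 5g subshell has l = 4.
The allowed m_l values are -4, -3, -2, -1, 0, 1, 2, 3, 4.
Summing m² from −4 to 4: Σ m_l² = 60.

Σ(L_z)² = 60 ℏ²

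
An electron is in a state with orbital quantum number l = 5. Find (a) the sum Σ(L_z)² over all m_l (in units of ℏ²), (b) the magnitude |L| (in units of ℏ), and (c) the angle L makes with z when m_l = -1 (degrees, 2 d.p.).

Σ(L_z)² = 110 ℏ²; |L| = √30 ℏ ≈ 5.477ℏ; θ(m_l=-1) ≈ 100.52°

Σ m_l² = 110, so Σ(L_z)² = 110 ℏ².
|L| = ℏ√(5·6) = √30 ℏ ≈ 5.477ℏ.
For m_l = -1: cos θ = -1/√30, θ ≈ 100.52°.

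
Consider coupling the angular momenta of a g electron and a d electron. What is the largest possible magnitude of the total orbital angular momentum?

|L_tot|_max = √42 ℏ ≈ 6.481ℏ

L runs from |4 − 2| = 2 to 4 + 2 = 6.
L ∈ {2, 3, 4, 5, 6}.
The largest magnitude corresponds to L = 6: |L_tot| = ℏ√(6·7) = √42 ℏ.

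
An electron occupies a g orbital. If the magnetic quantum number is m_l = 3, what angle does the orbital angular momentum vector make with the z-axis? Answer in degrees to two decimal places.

The letter g corresponds to l = 4.
|L| = √(l(l+1)) ℏ = 2√5 ℏ.
L_z = m_l ℏ = 3ℏ.
cos θ = L_z/|L| = 3/√20, so θ ≈ 47.87°.

θ ≈ 47.87°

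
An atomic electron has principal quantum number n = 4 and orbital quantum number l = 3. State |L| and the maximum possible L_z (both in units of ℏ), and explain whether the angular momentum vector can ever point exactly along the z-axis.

|L| = 2√3 ℏ ≈ 3.4641ℏ, while L_z,max = lℏ = 3ℏ.
Since |L| > L_z,max, the vector can never point exactly along z; the closest it comes is θ_min = arccos(3/√12) ≈ 30.0°.

No: L_z,max = 3ℏ < |L| = 2√3 ℏ ≈ 3.464ℏ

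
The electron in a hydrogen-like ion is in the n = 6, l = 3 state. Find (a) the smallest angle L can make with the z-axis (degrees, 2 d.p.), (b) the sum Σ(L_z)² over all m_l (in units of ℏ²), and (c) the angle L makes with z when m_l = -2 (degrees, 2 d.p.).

θ_min ≈ 30.00°; Σ(L_z)² = 28 ℏ²; θ(m_l=-2) ≈ 125.26°

cos θ_min = 3/√12, so θ_min ≈ 30.00°.
Σ m_l² = 28, so Σ(L_z)² = 28 ℏ².
For m_l = -2: cos θ = -2/√12, θ ≈ 125.26°.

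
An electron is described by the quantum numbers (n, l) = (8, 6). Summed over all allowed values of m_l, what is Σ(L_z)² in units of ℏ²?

Σ(L_z)² = 182 ℏ²

m_l runs from −6 to 6, i.e. {-6, -5, -4, -3, -2, -1, 0, 1, 2, 3, 4, 5, 6}.
Σ m_l² = l(l+1)(2l+1)/3 = 6·7·13/3 = 182.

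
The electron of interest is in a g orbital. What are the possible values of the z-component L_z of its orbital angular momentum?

L_z ∈ {−4ℏ, −3ℏ, −2ℏ, −ℏ, 0, ℏ, 2ℏ, 3ℏ, 4ℏ}

A g state has l = 4.
L_z = m_l ℏ with m_l ranging from −l to +l in integer steps.
For l = 4: m_l ∈ {-4, -3, -2, -1, 0, 1, 2, 3, 4}.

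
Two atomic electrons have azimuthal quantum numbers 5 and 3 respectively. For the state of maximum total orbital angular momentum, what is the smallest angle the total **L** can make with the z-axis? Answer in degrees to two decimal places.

By the triangle rule, |l₁ − l₂| ≤ L ≤ l₁ + l₂.
So L can be 2, 3, 4, 5, 6, 7, 8.
The maximum is L = 8, with |L_tot| = ℏ√(8·9) = 6√2 ℏ.
The minimum angle with z is arccos(8/√72) ≈ 19.47°.

θ_min ≈ 19.47°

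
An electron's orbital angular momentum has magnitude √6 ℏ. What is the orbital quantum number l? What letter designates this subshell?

Since |L|² = l(l+1)ℏ², l(l+1) = 6.
l² + l − 6 = 0 ⇒ l = 2.

l = 2 (d orbital)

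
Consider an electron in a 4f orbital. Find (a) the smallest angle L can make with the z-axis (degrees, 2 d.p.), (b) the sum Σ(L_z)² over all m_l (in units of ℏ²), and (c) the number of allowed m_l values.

θ_min ≈ 30.00°; Σ(L_z)² = 28 ℏ²; 7 values

The 4f subshell has l = 3.
cos θ_min = 3/√12, so θ_min ≈ 30.00°.
Σ m_l² = 28, so Σ(L_z)² = 28 ℏ².
There are 2l+1 = 7 values of m_l.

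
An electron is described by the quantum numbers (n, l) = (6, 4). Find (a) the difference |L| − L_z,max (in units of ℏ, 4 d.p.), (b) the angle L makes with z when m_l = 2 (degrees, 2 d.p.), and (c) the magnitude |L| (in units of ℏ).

|L|−L_z,max ≈ 0.4721ℏ; θ(m_l=2) ≈ 63.43°; |L| = 2√5 ℏ ≈ 4.472ℏ

|L| − L_z,max = (2√5 − 4)ℏ ≈ 0.4721ℏ.
For m_l = 2: cos θ = 2/√20, θ ≈ 63.43°.
|L| = ℏ√(4·5) = 2√5 ℏ ≈ 4.472ℏ.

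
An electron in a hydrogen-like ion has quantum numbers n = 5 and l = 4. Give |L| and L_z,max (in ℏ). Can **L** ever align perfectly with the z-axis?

|L| = 2√5 ℏ ≈ 4.4721ℏ, while L_z,max = lℏ = 4ℏ.
Since |L| > L_z,max, the vector can never point exactly along z; the closest it comes is θ_min = arccos(4/√20) ≈ 26.6°.

No: L_z,max = 4ℏ < |L| = 2√5 ℏ ≈ 4.472ℏ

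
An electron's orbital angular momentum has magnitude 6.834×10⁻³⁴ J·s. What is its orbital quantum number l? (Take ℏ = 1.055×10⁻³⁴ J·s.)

l = 6

In units of ℏ, |L| ≈ 6.478.
(|L|/ℏ)² = l(l+1) ≈ 41.96 ⇒ l = 6.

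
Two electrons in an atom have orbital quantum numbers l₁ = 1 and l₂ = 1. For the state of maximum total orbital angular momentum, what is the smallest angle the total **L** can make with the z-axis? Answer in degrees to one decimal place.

Angular momentum addition gives L = |l₁ − l₂|, …, l₁ + l₂.
So L can be 0, 1, 2.
The maximum is L = 2, with |L_tot| = ℏ√(2·3) = √6 ℏ.
The minimum angle with z is arccos(2/√6) ≈ 35.3°.

θ_min ≈ 35.3°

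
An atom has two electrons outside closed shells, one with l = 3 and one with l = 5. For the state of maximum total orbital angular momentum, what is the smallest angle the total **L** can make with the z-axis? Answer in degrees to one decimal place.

θ_min ≈ 19.5°

L runs from |3 − 5| = 2 to 3 + 5 = 8.
So L can be 2, 3, 4, 5, 6, 7, 8.
The maximum is L = 8, with |L_tot| = ℏ√(8·9) = 6√2 ℏ.
The minimum angle with z is arccos(8/√72) ≈ 19.5°.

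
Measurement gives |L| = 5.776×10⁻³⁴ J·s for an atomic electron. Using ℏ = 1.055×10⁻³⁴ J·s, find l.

|L|/ℏ = (5.776×10⁻³⁴)/(1.055×10⁻³⁴) ≈ 5.475.
(|L|/ℏ)² = l(l+1) ≈ 29.97 ⇒ l = 5.

l = 5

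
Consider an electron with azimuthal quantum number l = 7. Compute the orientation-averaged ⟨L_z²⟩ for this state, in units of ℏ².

⟨L_z²⟩ = 18.67 ℏ²

The allowed m_l values are -7, -6, -5, -4, -3, -2, -1, 0, 1, 2, 3, 4, 5, 6, 7.
⟨L_z²⟩ = ℏ²·l(l+1)/3 = 18.67ℏ².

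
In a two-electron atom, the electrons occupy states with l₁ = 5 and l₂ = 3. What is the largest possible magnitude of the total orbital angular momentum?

|L_tot|_max = 6√2 ℏ ≈ 8.485ℏ

The total orbital quantum number L ranges from |l₁ − l₂| to l₁ + l₂ in integer steps.
Allowed values: L = 2, 3, 4, 5, 6, 7, 8.
The largest magnitude corresponds to L = 8: |L_tot| = ℏ√(8·9) = 6√2 ℏ.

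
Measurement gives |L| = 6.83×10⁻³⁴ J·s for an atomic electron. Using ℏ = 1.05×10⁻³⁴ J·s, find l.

Dividing by ℏ: |L|/ℏ ≈ 6.505.
(|L|/ℏ)² = l(l+1) ≈ 42.31 ⇒ l = 6.

l = 6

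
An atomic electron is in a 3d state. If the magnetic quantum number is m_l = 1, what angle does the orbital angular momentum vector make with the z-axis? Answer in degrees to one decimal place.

θ ≈ 65.9°

3d means n = 3, l = 2.
|L| = ℏ√(l(l+1)) = √6 ℏ.
L_z = m_l ℏ = 1ℏ.
cos θ = L_z/|L| = 1/√6, so θ ≈ 65.9°.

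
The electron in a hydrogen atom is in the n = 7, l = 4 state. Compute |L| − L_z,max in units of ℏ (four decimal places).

|L| − L_z,max ≈ 0.4721ℏ

|L| = 2√5 ℏ ≈ 4.4721ℏ, while L_z,max = lℏ = 4ℏ.
The difference is (2√5 − 4)ℏ ≈ 0.4721ℏ.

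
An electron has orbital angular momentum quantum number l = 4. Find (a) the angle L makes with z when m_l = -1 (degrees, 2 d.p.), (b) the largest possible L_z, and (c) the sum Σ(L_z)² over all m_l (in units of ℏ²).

For m_l = -1: cos θ = -1/√20, θ ≈ 102.92°.
L_z,max = lℏ = 4ℏ.
Σ m_l² = 60, so Σ(L_z)² = 60 ℏ².

θ(m_l=-1) ≈ 102.92°; L_z,max = 4ℏ; Σ(L_z)² = 60 ℏ²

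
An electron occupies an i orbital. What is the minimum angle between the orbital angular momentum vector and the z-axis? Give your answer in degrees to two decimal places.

An i state has l = 6.
|L| = √(l(l+1)) ℏ = √42 ℏ.
The smallest angle corresponds to the largest L_z, i.e. m_l = l = 6, giving L_z = 6ℏ.
cos θ_min = 6/√42, so θ_min ≈ 22.21°.

θ_min ≈ 22.21°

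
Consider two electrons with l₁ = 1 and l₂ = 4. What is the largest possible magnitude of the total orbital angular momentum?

The total orbital quantum number L ranges from |l₁ − l₂| to l₁ + l₂ in integer steps.
Allowed values: L = 3, 4, 5.
The largest magnitude corresponds to L = 5: |L_tot| = ℏ√(5·6) = √30 ℏ.

|L_tot|_max = √30 ℏ ≈ 5.477ℏ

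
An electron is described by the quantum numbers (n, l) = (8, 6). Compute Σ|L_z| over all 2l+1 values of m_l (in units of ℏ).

Σ|L_z| = 42 ℏ

m_l runs from −6 to 6, i.e. {-6, -5, -4, -3, -2, -1, 0, 1, 2, 3, 4, 5, 6}.
Σ|m_l| = l(l+1) = 42.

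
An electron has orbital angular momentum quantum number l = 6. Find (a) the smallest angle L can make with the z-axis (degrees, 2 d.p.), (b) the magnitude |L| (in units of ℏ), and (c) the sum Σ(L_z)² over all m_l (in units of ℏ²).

θ_min ≈ 22.21°; |L| = √42 ℏ ≈ 6.481ℏ; Σ(L_z)² = 182 ℏ²

cos θ_min = 6/√42, so θ_min ≈ 22.21°.
|L| = ℏ√(6·7) = √42 ℏ ≈ 6.481ℏ.
Σ m_l² = 182, so Σ(L_z)² = 182 ℏ².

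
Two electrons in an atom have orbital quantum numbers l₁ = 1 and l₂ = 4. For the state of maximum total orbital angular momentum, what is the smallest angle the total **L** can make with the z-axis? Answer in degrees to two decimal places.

By the triangle rule, |l₁ − l₂| ≤ L ≤ l₁ + l₂.
L ∈ {3, 4, 5}.
The maximum is L = 5, with |L_tot| = ℏ√(5·6) = √30 ℏ.
The minimum angle with z is arccos(5/√30) ≈ 24.09°.

θ_min ≈ 24.09°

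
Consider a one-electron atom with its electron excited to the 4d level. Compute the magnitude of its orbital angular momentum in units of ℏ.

The 4d level has l = 2.
|L| = ℏ√(l(l+1)) = ℏ√(2·3) = √6 ℏ

|L| = √6 ℏ ≈ 2.449ℏ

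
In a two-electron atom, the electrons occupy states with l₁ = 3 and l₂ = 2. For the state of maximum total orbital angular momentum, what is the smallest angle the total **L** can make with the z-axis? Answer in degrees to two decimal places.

Angular momentum addition gives L = |l₁ − l₂|, …, l₁ + l₂.
L ∈ {1, 2, 3, 4, 5}.
The maximum is L = 5, with |L_tot| = ℏ√(5·6) = √30 ℏ.
The minimum angle with z is arccos(5/√30) ≈ 24.09°.

θ_min ≈ 24.09°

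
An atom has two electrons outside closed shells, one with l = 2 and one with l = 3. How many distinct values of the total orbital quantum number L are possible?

5

The total orbital quantum number L ranges from |l₁ − l₂| to l₁ + l₂ in integer steps.
Allowed values: L = 1, 2, 3, 4, 5.
That is 5 values.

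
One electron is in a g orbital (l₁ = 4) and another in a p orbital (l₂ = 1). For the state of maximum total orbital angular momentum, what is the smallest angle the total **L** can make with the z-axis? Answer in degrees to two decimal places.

θ_min ≈ 24.09°

L runs from |4 − 1| = 3 to 4 + 1 = 5.
So L can be 3, 4, 5.
The maximum is L = 5, with |L_tot| = ℏ√(5·6) = √30 ℏ.
The minimum angle with z is arccos(5/√30) ≈ 24.09°.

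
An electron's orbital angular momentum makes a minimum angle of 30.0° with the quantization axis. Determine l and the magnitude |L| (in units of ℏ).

l = 3, |L| = 2√3 ℏ ≈ 3.464ℏ

cos θ_min = l/√(l(l+1)) = √(l/(l+1)), so l/(l+1) = cos²(30.0°) = 0.7500.
Thus l = 0.7500/(1 − 0.7500) ≈ 3.
Then |L| = ℏ√(3·4) = 2√3 ℏ.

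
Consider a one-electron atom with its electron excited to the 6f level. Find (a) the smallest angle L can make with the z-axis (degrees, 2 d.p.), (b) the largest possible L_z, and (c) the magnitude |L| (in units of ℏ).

θ_min ≈ 30.00°; L_z,max = 3ℏ; |L| = 2√3 ℏ ≈ 3.464ℏ

The 6f level has l = 3.
cos θ_min = 3/√12, so θ_min ≈ 30.00°.
L_z,max = lℏ = 3ℏ.
|L| = ℏ√(3·4) = 2√3 ℏ ≈ 3.464ℏ.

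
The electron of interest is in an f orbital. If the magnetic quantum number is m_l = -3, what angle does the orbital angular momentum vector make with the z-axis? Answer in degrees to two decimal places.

For an f orbital, l = 3.
|L| = ℏ√(l(l+1)) = 2√3 ℏ.
L_z = m_l ℏ = −3ℏ.
cos θ = L_z/|L| = -3/√12, so θ ≈ 150.00°.

θ ≈ 150.00°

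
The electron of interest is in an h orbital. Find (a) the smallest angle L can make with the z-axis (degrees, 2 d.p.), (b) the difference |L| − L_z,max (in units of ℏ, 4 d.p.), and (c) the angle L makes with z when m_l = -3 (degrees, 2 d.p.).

The letter h corresponds to l = 5.
cos θ_min = 5/√30, so θ_min ≈ 24.09°.
|L| − L_z,max = (√30 − 5)ℏ ≈ 0.4772ℏ.
For m_l = -3: cos θ = -3/√30, θ ≈ 123.21°.

θ_min ≈ 24.09°; |L|−L_z,max ≈ 0.4772ℏ; θ(m_l=-3) ≈ 123.21°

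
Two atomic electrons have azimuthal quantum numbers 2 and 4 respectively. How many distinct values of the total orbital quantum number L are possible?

5

By the triangle rule, |l₁ − l₂| ≤ L ≤ l₁ + l₂.
So L can be 2, 3, 4, 5, 6.
That is 5 values.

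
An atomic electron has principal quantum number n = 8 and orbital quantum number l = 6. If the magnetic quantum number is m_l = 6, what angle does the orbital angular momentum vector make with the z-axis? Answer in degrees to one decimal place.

θ ≈ 22.2°

|L| = √(l(l+1)) ℏ = √42 ℏ.
L_z = m_l ℏ = 6ℏ.
cos θ = L_z/|L| = 6/√42, so θ ≈ 22.2°.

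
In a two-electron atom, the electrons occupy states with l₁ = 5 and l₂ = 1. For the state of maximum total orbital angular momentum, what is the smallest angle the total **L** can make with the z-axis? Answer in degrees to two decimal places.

L runs from |5 − 1| = 4 to 5 + 1 = 6.
L ∈ {4, 5, 6}.
The maximum is L = 6, with |L_tot| = ℏ√(6·7) = √42 ℏ.
The minimum angle with z is arccos(6/√42) ≈ 22.21°.

θ_min ≈ 22.21°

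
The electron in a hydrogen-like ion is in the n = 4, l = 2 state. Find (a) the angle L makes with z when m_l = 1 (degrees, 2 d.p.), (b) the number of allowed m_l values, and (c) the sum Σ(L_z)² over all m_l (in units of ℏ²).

For m_l = 1: cos θ = 1/√6, θ ≈ 65.91°.
There are 2l+1 = 5 values of m_l.
Σ m_l² = 10, so Σ(L_z)² = 10 ℏ².

θ(m_l=1) ≈ 65.91°; 5 values; Σ(L_z)² = 10 ℏ²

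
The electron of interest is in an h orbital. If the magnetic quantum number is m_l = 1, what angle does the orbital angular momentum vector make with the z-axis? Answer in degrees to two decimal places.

For an h orbital, l = 5.
|L|² = l(l+1)ℏ² = 30ℏ², so |L| = √30 ℏ.
L_z = m_l ℏ = 1ℏ.
cos θ = L_z/|L| = 1/√30, so θ ≈ 79.48°.

θ ≈ 79.48°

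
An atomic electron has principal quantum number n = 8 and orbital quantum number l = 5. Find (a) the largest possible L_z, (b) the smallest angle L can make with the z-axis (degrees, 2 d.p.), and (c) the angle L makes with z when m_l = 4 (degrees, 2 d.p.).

L_z,max = 5ℏ; θ_min ≈ 24.09°; θ(m_l=4) ≈ 43.09°

L_z,max = lℏ = 5ℏ.
cos θ_min = 5/√30, so θ_min ≈ 24.09°.
For m_l = 4: cos θ = 4/√30, θ ≈ 43.09°.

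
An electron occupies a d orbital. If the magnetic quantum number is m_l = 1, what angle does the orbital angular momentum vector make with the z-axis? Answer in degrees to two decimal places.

The letter d corresponds to l = 2.
|L| = ℏ√(l(l+1)) = √6 ℏ.
L_z = m_l ℏ = 1ℏ.
cos θ = L_z/|L| = 1/√6, so θ ≈ 65.91°.

θ ≈ 65.91°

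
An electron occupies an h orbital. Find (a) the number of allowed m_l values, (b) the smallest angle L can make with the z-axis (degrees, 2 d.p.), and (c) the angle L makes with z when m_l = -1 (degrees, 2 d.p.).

H corresponds to l = 5.
There are 2l+1 = 11 values of m_l.
cos θ_min = 5/√30, so θ_min ≈ 24.09°.
For m_l = -1: cos θ = -1/√30, θ ≈ 100.52°.

11 values; θ_min ≈ 24.09°; θ(m_l=-1) ≈ 100.52°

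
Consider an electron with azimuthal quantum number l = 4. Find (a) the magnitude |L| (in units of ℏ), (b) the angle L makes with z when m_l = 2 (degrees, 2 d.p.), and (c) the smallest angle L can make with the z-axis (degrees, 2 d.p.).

|L| = 2√5 ℏ ≈ 4.472ℏ; θ(m_l=2) ≈ 63.43°; θ_min ≈ 26.57°

|L| = ℏ√(4·5) = 2√5 ℏ ≈ 4.472ℏ.
For m_l = 2: cos θ = 2/√20, θ ≈ 63.43°.
cos θ_min = 4/√20, so θ_min ≈ 26.57°.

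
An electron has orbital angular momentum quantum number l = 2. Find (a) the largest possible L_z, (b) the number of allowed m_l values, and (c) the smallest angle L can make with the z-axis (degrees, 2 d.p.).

L_z,max = 2ℏ; 5 values; θ_min ≈ 35.26°

L_z,max = lℏ = 2ℏ.
There are 2l+1 = 5 values of m_l.
cos θ_min = 2/√6, so θ_min ≈ 35.26°.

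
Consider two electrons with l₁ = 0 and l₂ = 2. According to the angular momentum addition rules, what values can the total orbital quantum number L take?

L = 2

By the triangle rule, |l₁ − l₂| ≤ L ≤ l₁ + l₂.
So L can be 2.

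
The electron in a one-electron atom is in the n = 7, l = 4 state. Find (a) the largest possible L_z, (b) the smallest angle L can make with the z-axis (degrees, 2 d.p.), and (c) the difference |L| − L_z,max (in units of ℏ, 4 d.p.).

L_z,max = lℏ = 4ℏ.
cos θ_min = 4/√20, so θ_min ≈ 26.57°.
|L| − L_z,max = (2√5 − 4)ℏ ≈ 0.4721ℏ.

L_z,max = 4ℏ; θ_min ≈ 26.57°; |L|−L_z,max ≈ 0.4721ℏ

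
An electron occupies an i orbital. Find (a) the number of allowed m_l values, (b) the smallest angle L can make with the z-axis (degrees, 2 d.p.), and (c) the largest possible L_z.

For an i orbital, l = 6.
There are 2l+1 = 13 values of m_l.
cos θ_min = 6/√42, so θ_min ≈ 22.21°.
L_z,max = lℏ = 6ℏ.

13 values; θ_min ≈ 22.21°; L_z,max = 6ℏ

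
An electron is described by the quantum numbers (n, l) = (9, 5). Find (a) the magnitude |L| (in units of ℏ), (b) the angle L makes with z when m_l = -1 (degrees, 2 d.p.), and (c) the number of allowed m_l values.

|L| = √30 ℏ ≈ 5.477ℏ; θ(m_l=-1) ≈ 100.52°; 11 values

|L| = ℏ√(5·6) = √30 ℏ ≈ 5.477ℏ.
For m_l = -1: cos θ = -1/√30, θ ≈ 100.52°.
There are 2l+1 = 11 values of m_l.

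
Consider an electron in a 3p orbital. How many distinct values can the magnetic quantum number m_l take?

3

The 3p subshell has l = 1.
The number of m_l values is 2l + 1 = 2·1 + 1 = 3.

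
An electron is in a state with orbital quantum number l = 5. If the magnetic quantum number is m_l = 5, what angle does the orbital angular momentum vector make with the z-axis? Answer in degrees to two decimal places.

|L|² = l(l+1)ℏ² = 30ℏ², so |L| = √30 ℏ.
L_z = m_l ℏ = 5ℏ.
cos θ = L_z/|L| = 5/√30, so θ ≈ 24.09°.

θ ≈ 24.09°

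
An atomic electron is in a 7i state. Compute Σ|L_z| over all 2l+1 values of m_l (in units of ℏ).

Σ|L_z| = 42 ℏ

For 7i, l = 6.
m_l runs from −6 to 6, i.e. {-6, -5, -4, -3, -2, -1, 0, 1, 2, 3, 4, 5, 6}.
Σ|m_l| = l(l+1) = 42.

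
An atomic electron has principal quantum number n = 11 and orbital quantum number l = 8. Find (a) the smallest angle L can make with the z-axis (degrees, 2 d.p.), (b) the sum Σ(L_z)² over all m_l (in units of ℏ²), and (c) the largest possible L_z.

cos θ_min = 8/√72, so θ_min ≈ 19.47°.
Σ m_l² = 408, so Σ(L_z)² = 408 ℏ².
L_z,max = lℏ = 8ℏ.

θ_min ≈ 19.47°; Σ(L_z)² = 408 ℏ²; L_z,max = 8ℏ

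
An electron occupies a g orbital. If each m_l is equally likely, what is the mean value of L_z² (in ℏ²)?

The letter g corresponds to l = 4.
m_l ∈ {-4, -3, -2, -1, 0, 1, 2, 3, 4}.
⟨L_z²⟩ = ℏ²·l(l+1)/3 = 6.667ℏ².

⟨L_z²⟩ = 6.667 ℏ²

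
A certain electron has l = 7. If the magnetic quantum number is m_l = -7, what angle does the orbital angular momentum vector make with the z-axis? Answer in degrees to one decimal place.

θ ≈ 159.3°

|L| = √(l(l+1)) ℏ = 2√14 ℏ.
L_z = m_l ℏ = −7ℏ.
cos θ = L_z/|L| = -7/√56, so θ ≈ 159.3°.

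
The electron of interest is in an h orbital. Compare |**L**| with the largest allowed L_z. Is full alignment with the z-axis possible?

For an h orbital, l = 5.
|L| = √30 ℏ ≈ 5.4772ℏ, while L_z,max = lℏ = 5ℏ.
Since |L| > L_z,max, the vector can never point exactly along z; the closest it comes is θ_min = arccos(5/√30) ≈ 24.1°.

No: L_z,max = 5ℏ < |L| = √30 ℏ ≈ 5.477ℏ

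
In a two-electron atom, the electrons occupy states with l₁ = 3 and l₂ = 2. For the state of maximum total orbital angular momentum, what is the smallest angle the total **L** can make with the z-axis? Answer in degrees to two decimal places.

L runs from |3 − 2| = 1 to 3 + 2 = 5.
So L can be 1, 2, 3, 4, 5.
The maximum is L = 5, with |L_tot| = ℏ√(5·6) = √30 ℏ.
The minimum angle with z is arccos(5/√30) ≈ 24.09°.

θ_min ≈ 24.09°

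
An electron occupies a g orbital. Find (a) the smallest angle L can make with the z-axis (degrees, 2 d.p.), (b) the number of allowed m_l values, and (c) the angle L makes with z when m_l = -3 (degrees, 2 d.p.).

θ_min ≈ 26.57°; 9 values; θ(m_l=-3) ≈ 132.13°

For a g orbital, l = 4.
cos θ_min = 4/√20, so θ_min ≈ 26.57°.
There are 2l+1 = 9 values of m_l.
For m_l = -3: cos θ = -3/√20, θ ≈ 132.13°.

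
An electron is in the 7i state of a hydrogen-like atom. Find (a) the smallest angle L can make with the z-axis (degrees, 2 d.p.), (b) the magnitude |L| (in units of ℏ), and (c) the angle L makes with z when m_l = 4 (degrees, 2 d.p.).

The 7i subshell has l = 6.
cos θ_min = 6/√42, so θ_min ≈ 22.21°.
|L| = ℏ√(6·7) = √42 ℏ ≈ 6.481ℏ.
For m_l = 4: cos θ = 4/√42, θ ≈ 51.89°.

θ_min ≈ 22.21°; |L| = √42 ℏ ≈ 6.481ℏ; θ(m_l=4) ≈ 51.89°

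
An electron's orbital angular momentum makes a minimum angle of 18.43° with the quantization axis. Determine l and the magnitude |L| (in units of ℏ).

At minimum angle, m_l = l, so cos θ = l/√(l(l+1)); cos²θ = l/(l+1) = 0.9001.
Solving: l = 9.
Then |L| = ℏ√(9·10) = 3√10 ℏ.

l = 9, |L| = 3√10 ℏ ≈ 9.487ℏ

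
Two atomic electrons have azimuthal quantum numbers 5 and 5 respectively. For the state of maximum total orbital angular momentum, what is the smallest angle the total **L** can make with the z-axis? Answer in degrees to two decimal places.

θ_min ≈ 17.55°

L runs from |5 − 5| = 0 to 5 + 5 = 10.
Allowed values: L = 0, 1, 2, 3, 4, 5, 6, 7, 8, 9, 10.
The maximum is L = 10, with |L_tot| = ℏ√(10·11) = √110 ℏ.
The minimum angle with z is arccos(10/√110) ≈ 17.55°.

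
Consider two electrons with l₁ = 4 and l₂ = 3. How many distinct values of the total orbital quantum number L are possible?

7

L runs from |4 − 3| = 1 to 4 + 3 = 7.
Allowed values: L = 1, 2, 3, 4, 5, 6, 7.
That is 7 values.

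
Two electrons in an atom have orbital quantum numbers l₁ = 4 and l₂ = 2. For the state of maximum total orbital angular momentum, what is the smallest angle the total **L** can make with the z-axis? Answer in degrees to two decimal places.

L runs from |4 − 2| = 2 to 4 + 2 = 6.
L ∈ {2, 3, 4, 5, 6}.
The maximum is L = 6, with |L_tot| = ℏ√(6·7) = √42 ℏ.
The minimum angle with z is arccos(6/√42) ≈ 22.21°.

θ_min ≈ 22.21°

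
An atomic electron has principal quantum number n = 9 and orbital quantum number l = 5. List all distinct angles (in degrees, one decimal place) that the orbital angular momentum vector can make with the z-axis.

θ ∈ {24.1°, 43.1°, 56.8°, 68.6°, 79.5°, 90.0°, 100.5°, 111.4°, 123.2°, 136.9°, 155.9°}

|L|² = l(l+1)ℏ² = 30ℏ², so |L| = √30 ℏ.
cos θ = m_l/√30 for each m_l ∈ {-5, -4, -3, -2, -1, 0, 1, 2, 3, 4, 5}.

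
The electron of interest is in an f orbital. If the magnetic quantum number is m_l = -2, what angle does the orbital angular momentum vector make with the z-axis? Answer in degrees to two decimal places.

For an f orbital, l = 3.
|L| = ℏ√(l(l+1)) = 2√3 ℏ.
L_z = m_l ℏ = −2ℏ.
cos θ = L_z/|L| = -2/√12, so θ ≈ 125.26°.

θ ≈ 125.26°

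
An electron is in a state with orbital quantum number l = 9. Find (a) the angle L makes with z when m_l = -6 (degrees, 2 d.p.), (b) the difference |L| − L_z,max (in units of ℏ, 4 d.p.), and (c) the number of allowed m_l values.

θ(m_l=-6) ≈ 129.23°; |L|−L_z,max ≈ 0.4868ℏ; 19 values

For m_l = -6: cos θ = -6/√90, θ ≈ 129.23°.
|L| − L_z,max = (3√10 − 9)ℏ ≈ 0.4868ℏ.
There are 2l+1 = 19 values of m_l.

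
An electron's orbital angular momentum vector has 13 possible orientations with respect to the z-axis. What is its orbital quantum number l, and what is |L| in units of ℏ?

l = 6, |L| = √42 ℏ ≈ 6.481ℏ

2l + 1 = 13 ⇒ l = 6.
|L| = ℏ√(l(l+1)) = ℏ√(6·7) = √42 ℏ.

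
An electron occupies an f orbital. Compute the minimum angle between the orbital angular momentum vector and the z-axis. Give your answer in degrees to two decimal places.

θ_min ≈ 30.00°

The letter f corresponds to l = 3.
|L|² = l(l+1)ℏ² = 12ℏ², so |L| = 2√3 ℏ.
The smallest angle corresponds to the largest L_z, i.e. m_l = l = 3, giving L_z = 3ℏ.
cos θ_min = 3/√12, so θ_min ≈ 30.00°.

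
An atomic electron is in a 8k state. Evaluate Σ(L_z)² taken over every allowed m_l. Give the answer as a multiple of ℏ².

Σ(L_z)² = 280 ℏ²

For 8k, l = 7.
The allowed m_l values are -7, -6, -5, -4, -3, -2, -1, 0, 1, 2, 3, 4, 5, 6, 7.
Σ m_l² = 2·(1 + 4 + 9 + 16 + 25 + 36 + 49) = 280.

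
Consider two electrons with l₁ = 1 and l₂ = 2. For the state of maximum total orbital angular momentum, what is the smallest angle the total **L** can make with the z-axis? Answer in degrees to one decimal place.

θ_min ≈ 30.0°

The total orbital quantum number L ranges from |l₁ − l₂| to l₁ + l₂ in integer steps.
Allowed values: L = 1, 2, 3.
The maximum is L = 3, with |L_tot| = ℏ√(3·4) = 2√3 ℏ.
The minimum angle with z is arccos(3/√12) ≈ 30.0°.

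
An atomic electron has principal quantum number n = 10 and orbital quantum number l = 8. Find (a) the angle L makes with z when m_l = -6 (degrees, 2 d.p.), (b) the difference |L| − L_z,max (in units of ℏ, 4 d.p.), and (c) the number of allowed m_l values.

For m_l = -6: cos θ = -6/√72, θ ≈ 135.00°.
|L| − L_z,max = (6√2 − 8)ℏ ≈ 0.4853ℏ.
There are 2l+1 = 17 values of m_l.

θ(m_l=-6) ≈ 135.00°; |L|−L_z,max ≈ 0.4853ℏ; 17 values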